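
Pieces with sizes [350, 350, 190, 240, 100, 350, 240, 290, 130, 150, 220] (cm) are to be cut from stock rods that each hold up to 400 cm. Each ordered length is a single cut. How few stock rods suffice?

8

Total = 350 + 350 + 350 + 290 + 240 + 240 + 220 + 190 + 150 + 130 + 100 = 2610 cm.
Lower bound: ⌈2610/400⌉ = 7 stock rods.
A packing using 8 stock rods:
  stock rod 1: 350 = 350
  stock rod 2: 350 = 350
  stock rod 3: 350 = 350
  stock rod 4: 290 + 100 = 390
  stock rod 5: 240 + 150 = 390
  stock rod 6: 240 + 130 = 370
  stock rod 7: 220 = 220
  stock rod 8: 190 = 190
No arrangement into 7 stock rods stays within capacity, so 8 is optimal.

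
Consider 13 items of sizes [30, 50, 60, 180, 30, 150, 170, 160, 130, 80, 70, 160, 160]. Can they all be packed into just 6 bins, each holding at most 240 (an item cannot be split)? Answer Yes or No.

No

Total = 1430; ⌈1430/240⌉ = 6.
7 items each exceed half the capacity and cannot share a bin, forcing at least 7 bins.
At least 7 bins are required, but only 6 are allowed.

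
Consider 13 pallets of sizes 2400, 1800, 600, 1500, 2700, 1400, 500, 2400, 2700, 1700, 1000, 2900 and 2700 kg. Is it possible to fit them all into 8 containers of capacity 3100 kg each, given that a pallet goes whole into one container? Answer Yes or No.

Total = 24300 kg; ⌈24300/3100⌉ = 8.
The bound of 8 does not rule out 8, but exhaustive search shows no assignment into 8 containers of capacity 3100 kg exists — the minimum is 9.

No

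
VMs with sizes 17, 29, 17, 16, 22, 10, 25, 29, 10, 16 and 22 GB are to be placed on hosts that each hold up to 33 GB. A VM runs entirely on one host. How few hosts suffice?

Total = 29 + 29 + 25 + 22 + 22 + 17 + 17 + 16 + 16 + 10 + 10 = 213 GB.
Lower bound: ⌈213/33⌉ = 7 hosts.
A packing using 7 hosts:
  host 1: 29 = 29
  host 2: 29 = 29
  host 3: 25 = 25
  host 4: 22 + 10 = 32
  host 5: 22 + 10 = 32
  host 6: 17 + 16 = 33
  host 7: 17 + 16 = 33
This matches the lower bound, so 7 is optimal.

7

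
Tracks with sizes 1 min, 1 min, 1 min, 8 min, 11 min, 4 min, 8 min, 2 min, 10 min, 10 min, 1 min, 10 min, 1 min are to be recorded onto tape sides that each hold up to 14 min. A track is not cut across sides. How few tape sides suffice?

Total = 11 + 10 + 10 + 10 + 8 + 8 + 4 + 2 + 1 + 1 + 1 + 1 + 1 = 68 min.
Lower bound: ⌈68/14⌉ = 5 tape sides.
Also, 6 tracks each exceed 7 min, and no two of those can share a side, so at least 6 tape sides are needed.
A packing using 6 tape sides:
  side 1: 11 + 2 + 1 = 14
  side 2: 10 + 4 = 14
  side 3: 10 + 1 + 1 + 1 + 1 = 14
  side 4: 10 = 10
  side 5: 8 = 8
  side 6: 8 = 8
This matches the lower bound, so 6 is optimal.

6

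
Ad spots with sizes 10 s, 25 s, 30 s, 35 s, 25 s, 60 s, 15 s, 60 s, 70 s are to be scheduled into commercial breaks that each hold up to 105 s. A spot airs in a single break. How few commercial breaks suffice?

4

Total = 70 + 60 + 60 + 35 + 30 + 25 + 25 + 15 + 10 = 330 s.
Lower bound: ⌈330/105⌉ = 4 commercial breaks.
A packing using 4 commercial breaks:
  break 1: 70 + 35 = 105
  break 2: 60 + 30 + 15 = 105
  break 3: 60 + 25 + 10 = 95
  break 4: 25 = 25
This matches the lower bound, so 4 is optimal.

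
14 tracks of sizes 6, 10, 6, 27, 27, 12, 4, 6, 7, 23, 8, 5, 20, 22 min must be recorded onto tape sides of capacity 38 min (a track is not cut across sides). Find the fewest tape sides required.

Total = 27 + 27 + 23 + 22 + 20 + 12 + 10 + 8 + 7 + 6 + 6 + 6 + 5 + 4 = 183 min.
Lower bound: ⌈183/38⌉ = 5 tape sides.
A packing using 5 tape sides:
  side 1: 27 + 10 = 37
  side 2: 27 + 8 = 35
  side 3: 23 + 12 = 35
  side 4: 22 + 7 + 5 + 4 = 38
  side 5: 20 + 6 + 6 + 6 = 38
This matches the lower bound, so 5 is optimal.

5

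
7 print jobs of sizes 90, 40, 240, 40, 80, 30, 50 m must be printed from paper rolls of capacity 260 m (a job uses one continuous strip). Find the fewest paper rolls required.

3

Total = 240 + 90 + 80 + 50 + 40 + 40 + 30 = 570 m.
Lower bound: ⌈570/260⌉ = 3 paper rolls.
A packing using 3 paper rolls:
  roll 1: 240 = 240
  roll 2: 90 + 80 + 50 + 40 = 260
  roll 3: 40 + 30 = 70
This matches the lower bound, so 3 is optimal.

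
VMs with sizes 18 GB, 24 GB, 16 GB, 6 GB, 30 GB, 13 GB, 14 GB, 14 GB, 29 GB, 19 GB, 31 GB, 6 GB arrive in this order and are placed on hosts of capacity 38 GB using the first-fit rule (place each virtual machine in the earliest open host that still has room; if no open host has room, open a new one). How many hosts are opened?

  18 → host 1 (new)  [load 18/38]
  24 → host 2 (new)  [load 24/38]
  16 → host 1  [load 34/38]
  6 → host 2  [load 30/38]
  30 → host 3 (new)  [load 30/38]
  13 → host 4 (new)  [load 13/38]
  14 → host 4  [load 27/38]
  14 → host 5 (new)  [load 14/38]
  29 → host 6 (new)  [load 29/38]
  19 → host 5  [load 33/38]
  31 → host 7 (new)  [load 31/38]
  6 → host 2  [load 36/38]
7 hosts opened.

7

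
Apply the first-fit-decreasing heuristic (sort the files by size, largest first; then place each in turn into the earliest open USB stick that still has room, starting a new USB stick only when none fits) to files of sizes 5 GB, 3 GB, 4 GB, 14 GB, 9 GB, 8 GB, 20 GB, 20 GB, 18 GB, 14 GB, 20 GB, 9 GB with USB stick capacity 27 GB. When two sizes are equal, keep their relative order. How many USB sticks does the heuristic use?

6

Sorted descending: 20, 20, 20, 18, 14, 14, 9, 9, 8, 5, 4, 3.
  20 → USB stick 1 (new)  [load 20/27]
  20 → USB stick 2 (new)  [load 20/27]
  20 → USB stick 3 (new)  [load 20/27]
  18 → USB stick 4 (new)  [load 18/27]
  14 → USB stick 5 (new)  [load 14/27]
  14 → USB stick 6 (new)  [load 14/27]
  9 → USB stick 4  [load 27/27]
  9 → USB stick 5  [load 23/27]
  8 → USB stick 6  [load 22/27]
  5 → USB stick 1  [load 25/27]
  4 → USB stick 2  [load 24/27]
  3 → USB stick 2  [load 27/27]
6 USB sticks opened.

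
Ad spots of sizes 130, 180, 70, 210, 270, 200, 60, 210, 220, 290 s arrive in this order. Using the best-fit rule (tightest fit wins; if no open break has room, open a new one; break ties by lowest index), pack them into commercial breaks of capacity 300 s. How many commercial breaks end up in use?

  130 → break 1 (new)  [load 130/300]
  180 → break 2 (new)  [load 180/300]
  70 → break 2  [load 250/300]
  210 → break 3 (new)  [load 210/300]
  270 → break 4 (new)  [load 270/300]
  200 → break 5 (new)  [load 200/300]
  60 → break 3  [load 270/300]
  210 → break 6 (new)  [load 210/300]
  220 → break 7 (new)  [load 220/300]
  290 → break 8 (new)  [load 290/300]
8 commercial breaks opened.

8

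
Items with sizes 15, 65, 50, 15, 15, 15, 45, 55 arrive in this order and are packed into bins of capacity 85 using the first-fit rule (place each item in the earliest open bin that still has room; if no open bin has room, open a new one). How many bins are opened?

  15 → bin 1 (new)  [load 15/85]
  65 → bin 1  [load 80/85]
  50 → bin 2 (new)  [load 50/85]
  15 → bin 2  [load 65/85]
  15 → bin 2  [load 80/85]
  15 → bin 3 (new)  [load 15/85]
  45 → bin 3  [load 60/85]
  55 → bin 4 (new)  [load 55/85]
4 bins opened.

4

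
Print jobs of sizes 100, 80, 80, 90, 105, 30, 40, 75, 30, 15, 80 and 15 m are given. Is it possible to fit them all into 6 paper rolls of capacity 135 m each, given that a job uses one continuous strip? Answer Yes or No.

No

Total = 740 m; ⌈740/135⌉ = 6.
7 print jobs each exceed half the capacity and cannot share a roll, forcing at least 7 paper rolls.
At least 7 paper rolls are required, but only 6 are allowed.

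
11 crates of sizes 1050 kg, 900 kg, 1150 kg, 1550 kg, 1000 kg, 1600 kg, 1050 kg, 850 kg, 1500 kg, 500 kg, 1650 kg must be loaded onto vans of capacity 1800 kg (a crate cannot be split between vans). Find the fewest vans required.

9

Total = 1650 + 1600 + 1550 + 1500 + 1150 + 1050 + 1050 + 1000 + 900 + 850 + 500 = 12800 kg.
Lower bound: ⌈12800/1800⌉ = 8 vans.
A packing using 9 vans:
  van 1: 1650 = 1650
  van 2: 1600 = 1600
  van 3: 1550 = 1550
  van 4: 1500 = 1500
  van 5: 1150 + 500 = 1650
  van 6: 1050 = 1050
  van 7: 1050 = 1050
  van 8: 1000 = 1000
  van 9: 900 + 850 = 1750
No arrangement into 8 vans stays within capacity, so 9 is optimal.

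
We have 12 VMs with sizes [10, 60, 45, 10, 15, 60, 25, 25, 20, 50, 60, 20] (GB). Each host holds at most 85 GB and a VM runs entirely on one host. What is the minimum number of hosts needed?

5

Total = 60 + 60 + 60 + 50 + 45 + 25 + 25 + 20 + 20 + 15 + 10 + 10 = 400 GB.
Lower bound: ⌈400/85⌉ = 5 hosts.
A packing using 5 hosts:
  host 1: 60 + 25 = 85
  host 2: 60 + 25 = 85
  host 3: 60 + 20 = 80
  host 4: 50 + 20 + 15 = 85
  host 5: 45 + 10 + 10 = 65
This matches the lower bound, so 5 is optimal.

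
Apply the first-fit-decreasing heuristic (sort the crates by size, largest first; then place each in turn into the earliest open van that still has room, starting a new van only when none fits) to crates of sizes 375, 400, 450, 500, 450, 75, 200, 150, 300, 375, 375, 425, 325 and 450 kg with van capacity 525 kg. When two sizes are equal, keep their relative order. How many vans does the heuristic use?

Sorted descending: 500, 450, 450, 450, 425, 400, 375, 375, 375, 325, 300, 200, 150, 75.
  500 → van 1 (new)  [load 500/525]
  450 → van 2 (new)  [load 450/525]
  450 → van 3 (new)  [load 450/525]
  450 → van 4 (new)  [load 450/525]
  425 → van 5 (new)  [load 425/525]
  400 → van 6 (new)  [load 400/525]
  375 → van 7 (new)  [load 375/525]
  375 → van 8 (new)  [load 375/525]
  375 → van 9 (new)  [load 375/525]
  325 → van 10 (new)  [load 325/525]
  300 → van 11 (new)  [load 300/525]
  200 → van 10  [load 525/525]
  150 → van 7  [load 525/525]
  75 → van 2  [load 525/525]
11 vans opened.

11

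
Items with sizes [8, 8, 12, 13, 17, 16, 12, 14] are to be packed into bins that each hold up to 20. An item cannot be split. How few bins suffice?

6

Total = 17 + 16 + 14 + 13 + 12 + 12 + 8 + 8 = 100.
Lower bound: ⌈100/20⌉ = 5 bins.
Also, 6 items each exceed 10, and no two of those can share a bin, so at least 6 bins are needed.
A packing using 6 bins:
  bin 1: 17 = 17
  bin 2: 16 = 16
  bin 3: 14 = 14
  bin 4: 13 = 13
  bin 5: 12 + 8 = 20
  bin 6: 12 + 8 = 20
This matches the lower bound, so 6 is optimal.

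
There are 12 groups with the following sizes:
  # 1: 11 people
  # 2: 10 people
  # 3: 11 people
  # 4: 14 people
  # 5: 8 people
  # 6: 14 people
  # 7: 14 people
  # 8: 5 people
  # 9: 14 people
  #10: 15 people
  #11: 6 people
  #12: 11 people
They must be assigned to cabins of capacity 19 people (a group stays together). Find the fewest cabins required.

9

Total = 15 + 14 + 14 + 14 + 14 + 11 + 11 + 11 + 10 + 8 + 6 + 5 = 133 people.
Lower bound: ⌈133/19⌉ = 7 cabins.
Also, 9 groups each exceed 19/2 people, and no two of those can share a cabin, so at least 9 cabins are needed.
A packing using 9 cabins:
  cabin 1: 15 = 15
  cabin 2: 14 + 5 = 19
  cabin 3: 14 = 14
  cabin 4: 14 = 14
  cabin 5: 14 = 14
  cabin 6: 11 + 8 = 19
  cabin 7: 11 + 6 = 17
  cabin 8: 11 = 11
  cabin 9: 10 = 10
This matches the lower bound, so 9 is optimal.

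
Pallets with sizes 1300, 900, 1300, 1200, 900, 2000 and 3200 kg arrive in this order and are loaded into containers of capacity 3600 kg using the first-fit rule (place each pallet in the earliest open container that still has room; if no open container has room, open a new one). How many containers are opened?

4

  1300 → container 1 (new)  [load 1300/3600]
  900 → container 1  [load 2200/3600]
  1300 → container 1  [load 3500/3600]
  1200 → container 2 (new)  [load 1200/3600]
  900 → container 2  [load 2100/3600]
  2000 → container 3 (new)  [load 2000/3600]
  3200 → container 4 (new)  [load 3200/3600]
4 containers opened.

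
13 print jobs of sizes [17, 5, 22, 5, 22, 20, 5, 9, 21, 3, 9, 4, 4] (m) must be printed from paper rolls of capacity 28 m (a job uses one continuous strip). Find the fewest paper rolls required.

6

Total = 22 + 22 + 21 + 20 + 17 + 9 + 9 + 5 + 5 + 5 + 4 + 4 + 3 = 146 m.
Lower bound: ⌈146/28⌉ = 6 paper rolls.
A packing using 6 paper rolls:
  roll 1: 22 + 5 = 27
  roll 2: 22 + 5 = 27
  roll 3: 21 + 5 = 26
  roll 4: 20 + 4 + 4 = 28
  roll 5: 17 + 9 = 26
  roll 6: 9 + 3 = 12
This matches the lower bound, so 6 is optimal.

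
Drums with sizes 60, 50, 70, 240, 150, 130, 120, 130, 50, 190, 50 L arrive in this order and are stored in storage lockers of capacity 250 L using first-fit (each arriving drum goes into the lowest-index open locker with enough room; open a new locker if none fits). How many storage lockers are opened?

6

  60 → locker 1 (new)  [load 60/250]
  50 → locker 1  [load 110/250]
  70 → locker 1  [load 180/250]
  240 → locker 2 (new)  [load 240/250]
  150 → locker 3 (new)  [load 150/250]
  130 → locker 4 (new)  [load 130/250]
  120 → locker 4  [load 250/250]
  130 → locker 5 (new)  [load 130/250]
  50 → locker 1  [load 230/250]
  190 → locker 6 (new)  [load 190/250]
  50 → locker 3  [load 200/250]
6 storage lockers opened.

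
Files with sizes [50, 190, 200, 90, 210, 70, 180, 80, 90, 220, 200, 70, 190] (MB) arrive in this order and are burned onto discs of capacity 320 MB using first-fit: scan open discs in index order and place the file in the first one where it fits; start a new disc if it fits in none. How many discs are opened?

7

  50 → disc 1 (new)  [load 50/320]
  190 → disc 1  [load 240/320]
  200 → disc 2 (new)  [load 200/320]
  90 → disc 2  [load 290/320]
  210 → disc 3 (new)  [load 210/320]
  70 → disc 1  [load 310/320]
  180 → disc 4 (new)  [load 180/320]
  80 → disc 3  [load 290/320]
  90 → disc 4  [load 270/320]
  220 → disc 5 (new)  [load 220/320]
  200 → disc 6 (new)  [load 200/320]
  70 → disc 5  [load 290/320]
  190 → disc 7 (new)  [load 190/320]
7 discs opened.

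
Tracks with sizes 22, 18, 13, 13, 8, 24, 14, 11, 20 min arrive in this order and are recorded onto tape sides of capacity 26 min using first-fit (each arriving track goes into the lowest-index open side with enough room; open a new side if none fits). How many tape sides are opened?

  22 → side 1 (new)  [load 22/26]
  18 → side 2 (new)  [load 18/26]
  13 → side 3 (new)  [load 13/26]
  13 → side 3  [load 26/26]
  8 → side 2  [load 26/26]
  24 → side 4 (new)  [load 24/26]
  14 → side 5 (new)  [load 14/26]
  11 → side 5  [load 25/26]
  20 → side 6 (new)  [load 20/26]
6 tape sides opened.

6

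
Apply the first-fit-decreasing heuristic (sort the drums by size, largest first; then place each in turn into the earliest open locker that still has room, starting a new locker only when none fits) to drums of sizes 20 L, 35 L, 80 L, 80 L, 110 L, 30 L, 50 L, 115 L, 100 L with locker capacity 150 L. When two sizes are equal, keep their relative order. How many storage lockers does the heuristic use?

Sorted descending: 115, 110, 100, 80, 80, 50, 35, 30, 20.
  115 → locker 1 (new)  [load 115/150]
  110 → locker 2 (new)  [load 110/150]
  100 → locker 3 (new)  [load 100/150]
  80 → locker 4 (new)  [load 80/150]
  80 → locker 5 (new)  [load 80/150]
  50 → locker 3  [load 150/150]
  35 → locker 1  [load 150/150]
  30 → locker 2  [load 140/150]
  20 → locker 4  [load 100/150]
5 storage lockers opened.

5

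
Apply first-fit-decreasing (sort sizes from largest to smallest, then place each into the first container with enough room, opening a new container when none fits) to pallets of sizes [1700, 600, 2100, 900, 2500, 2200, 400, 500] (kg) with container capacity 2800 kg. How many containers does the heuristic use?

Sorted descending: 2500, 2200, 2100, 1700, 900, 600, 500, 400.
  2500 → container 1 (new)  [load 2500/2800]
  2200 → container 2 (new)  [load 2200/2800]
  2100 → container 3 (new)  [load 2100/2800]
  1700 → container 4 (new)  [load 1700/2800]
  900 → container 4  [load 2600/2800]
  600 → container 2  [load 2800/2800]
  500 → container 3  [load 2600/2800]
  400 → container 5 (new)  [load 400/2800]
5 containers opened.

5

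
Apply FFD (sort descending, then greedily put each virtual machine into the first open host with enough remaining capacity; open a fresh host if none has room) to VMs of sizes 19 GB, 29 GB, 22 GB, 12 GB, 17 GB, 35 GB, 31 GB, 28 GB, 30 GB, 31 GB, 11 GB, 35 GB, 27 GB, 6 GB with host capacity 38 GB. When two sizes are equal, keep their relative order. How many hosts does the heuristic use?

Sorted descending: 35, 35, 31, 31, 30, 29, 28, 27, 22, 19, 17, 12, 11, 6.
  35 → host 1 (new)  [load 35/38]
  35 → host 2 (new)  [load 35/38]
  31 → host 3 (new)  [load 31/38]
  31 → host 4 (new)  [load 31/38]
  30 → host 5 (new)  [load 30/38]
  29 → host 6 (new)  [load 29/38]
  28 → host 7 (new)  [load 28/38]
  27 → host 8 (new)  [load 27/38]
  22 → host 9 (new)  [load 22/38]
  19 → host 10 (new)  [load 19/38]
  17 → host 10  [load 36/38]
  12 → host 9  [load 34/38]
  11 → host 8  [load 38/38]
  6 → host 3  [load 37/38]
10 hosts opened.

10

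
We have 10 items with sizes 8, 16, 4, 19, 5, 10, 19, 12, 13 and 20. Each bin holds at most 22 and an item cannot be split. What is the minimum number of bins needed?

7

Total = 20 + 19 + 19 + 16 + 13 + 12 + 10 + 8 + 5 + 4 = 126.
Lower bound: ⌈126/22⌉ = 6 bins.
A packing using 7 bins:
  bin 1: 20 = 20
  bin 2: 19 = 19
  bin 3: 19 = 19
  bin 4: 16 + 5 = 21
  bin 5: 13 + 8 = 21
  bin 6: 12 + 10 = 22
  bin 7: 4 = 4
No arrangement into 6 bins stays within capacity, so 7 is optimal.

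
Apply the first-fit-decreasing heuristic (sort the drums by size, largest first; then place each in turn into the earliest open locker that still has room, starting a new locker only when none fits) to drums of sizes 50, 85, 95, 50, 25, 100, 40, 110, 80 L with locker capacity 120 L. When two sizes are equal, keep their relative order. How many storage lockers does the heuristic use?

6

Sorted descending: 110, 100, 95, 85, 80, 50, 50, 40, 25.
  110 → locker 1 (new)  [load 110/120]
  100 → locker 2 (new)  [load 100/120]
  95 → locker 3 (new)  [load 95/120]
  85 → locker 4 (new)  [load 85/120]
  80 → locker 5 (new)  [load 80/120]
  50 → locker 6 (new)  [load 50/120]
  50 → locker 6  [load 100/120]
  40 → locker 5  [load 120/120]
  25 → locker 3  [load 120/120]
6 storage lockers opened.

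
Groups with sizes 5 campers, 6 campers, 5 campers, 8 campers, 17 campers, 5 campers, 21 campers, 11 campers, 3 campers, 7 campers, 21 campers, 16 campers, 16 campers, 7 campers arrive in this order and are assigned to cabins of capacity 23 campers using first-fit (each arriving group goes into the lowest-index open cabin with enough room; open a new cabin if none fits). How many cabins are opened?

  5 → cabin 1 (new)  [load 5/23]
  6 → cabin 1  [load 11/23]
  5 → cabin 1  [load 16/23]
  8 → cabin 2 (new)  [load 8/23]
  17 → cabin 3 (new)  [load 17/23]
  5 → cabin 1  [load 21/23]
  21 → cabin 4 (new)  [load 21/23]
  11 → cabin 2  [load 19/23]
  3 → cabin 2  [load 22/23]
  7 → cabin 5 (new)  [load 7/23]
  21 → cabin 6 (new)  [load 21/23]
  16 → cabin 5  [load 23/23]
  16 → cabin 7 (new)  [load 16/23]
  7 → cabin 7  [load 23/23]
7 cabins opened.

7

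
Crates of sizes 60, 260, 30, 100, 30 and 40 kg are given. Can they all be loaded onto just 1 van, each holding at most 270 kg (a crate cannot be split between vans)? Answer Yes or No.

Total = 520 kg; ⌈520/270⌉ = 2.
At least 2 vans are required, but only 1 is allowed.

No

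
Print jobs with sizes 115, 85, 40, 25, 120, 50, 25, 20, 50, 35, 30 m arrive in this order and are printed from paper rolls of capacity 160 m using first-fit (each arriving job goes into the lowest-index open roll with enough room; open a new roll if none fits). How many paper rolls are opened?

  115 → roll 1 (new)  [load 115/160]
  85 → roll 2 (new)  [load 85/160]
  40 → roll 1  [load 155/160]
  25 → roll 2  [load 110/160]
  120 → roll 3 (new)  [load 120/160]
  50 → roll 2  [load 160/160]
  25 → roll 3  [load 145/160]
  20 → roll 4 (new)  [load 20/160]
  50 → roll 4  [load 70/160]
  35 → roll 4  [load 105/160]
  30 → roll 4  [load 135/160]
4 paper rolls opened.

4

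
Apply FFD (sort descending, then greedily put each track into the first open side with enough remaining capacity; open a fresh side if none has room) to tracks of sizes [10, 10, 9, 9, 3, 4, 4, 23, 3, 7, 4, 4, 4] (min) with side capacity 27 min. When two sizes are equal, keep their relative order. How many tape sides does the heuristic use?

4

Sorted descending: 23, 10, 10, 9, 9, 7, 4, 4, 4, 4, 4, 3, 3.
  23 → side 1 (new)  [load 23/27]
  10 → side 2 (new)  [load 10/27]
  10 → side 2  [load 20/27]
  9 → side 3 (new)  [load 9/27]
  9 → side 3  [load 18/27]
  7 → side 2  [load 27/27]
  4 → side 1  [load 27/27]
  4 → side 3  [load 22/27]
  4 → side 3  [load 26/27]
  4 → side 4 (new)  [load 4/27]
  4 → side 4  [load 8/27]
  3 → side 4  [load 11/27]
  3 → side 4  [load 14/27]
4 tape sides opened.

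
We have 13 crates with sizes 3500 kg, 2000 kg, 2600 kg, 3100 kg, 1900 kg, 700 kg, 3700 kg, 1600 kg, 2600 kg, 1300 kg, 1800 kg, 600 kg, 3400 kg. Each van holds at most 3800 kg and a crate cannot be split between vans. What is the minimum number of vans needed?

9

Total = 3700 + 3500 + 3400 + 3100 + 2600 + 2600 + 2000 + 1900 + 1800 + 1600 + 1300 + 700 + 600 = 28800 kg.
Lower bound: ⌈28800/3800⌉ = 8 vans.
A packing using 9 vans:
  van 1: 3700 = 3700
  van 2: 3500 = 3500
  van 3: 3400 = 3400
  van 4: 3100 + 700 = 3800
  van 5: 2600 + 600 = 3200
  van 6: 2600 = 2600
  van 7: 2000 + 1800 = 3800
  van 8: 1900 + 1600 = 3500
  van 9: 1300 = 1300
No arrangement into 8 vans stays within capacity, so 9 is optimal.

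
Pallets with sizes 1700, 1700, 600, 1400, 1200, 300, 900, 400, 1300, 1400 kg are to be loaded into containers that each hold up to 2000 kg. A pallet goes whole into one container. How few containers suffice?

Total = 1700 + 1700 + 1400 + 1400 + 1300 + 1200 + 900 + 600 + 400 + 300 = 10900 kg.
Lower bound: ⌈10900/2000⌉ = 6 containers.
A packing using 7 containers:
  container 1: 1700 + 300 = 2000
  container 2: 1700 = 1700
  container 3: 1400 + 600 = 2000
  container 4: 1400 + 400 = 1800
  container 5: 1300 = 1300
  container 6: 1200 = 1200
  container 7: 900 = 900
No arrangement into 6 containers stays within capacity, so 7 is optimal.

7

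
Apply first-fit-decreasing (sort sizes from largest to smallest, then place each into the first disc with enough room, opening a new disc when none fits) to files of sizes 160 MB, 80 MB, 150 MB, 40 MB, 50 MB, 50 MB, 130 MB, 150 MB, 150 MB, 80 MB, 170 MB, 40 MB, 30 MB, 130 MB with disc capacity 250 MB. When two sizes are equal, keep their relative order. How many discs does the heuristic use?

Sorted descending: 170, 160, 150, 150, 150, 130, 130, 80, 80, 50, 50, 40, 40, 30.
  170 → disc 1 (new)  [load 170/250]
  160 → disc 2 (new)  [load 160/250]
  150 → disc 3 (new)  [load 150/250]
  150 → disc 4 (new)  [load 150/250]
  150 → disc 5 (new)  [load 150/250]
  130 → disc 6 (new)  [load 130/250]
  130 → disc 7 (new)  [load 130/250]
  80 → disc 1  [load 250/250]
  80 → disc 2  [load 240/250]
  50 → disc 3  [load 200/250]
  50 → disc 3  [load 250/250]
  40 → disc 4  [load 190/250]
  40 → disc 4  [load 230/250]
  30 → disc 5  [load 180/250]
7 discs opened.

7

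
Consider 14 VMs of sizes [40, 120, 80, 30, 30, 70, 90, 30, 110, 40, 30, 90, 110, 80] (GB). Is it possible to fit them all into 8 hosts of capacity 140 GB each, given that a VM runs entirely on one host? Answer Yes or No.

Yes

A valid assignment using 8 hosts:
  host 1: 120 = 120
  host 2: 110 + 30 = 140
  host 3: 110 + 30 = 140
  host 4: 90 + 40 = 130
  host 5: 90 + 40 = 130
  host 6: 80 + 30 + 30 = 140
  host 7: 80 = 80
  host 8: 70 = 70
Every load is within 140 GB, so 8 hosts suffice.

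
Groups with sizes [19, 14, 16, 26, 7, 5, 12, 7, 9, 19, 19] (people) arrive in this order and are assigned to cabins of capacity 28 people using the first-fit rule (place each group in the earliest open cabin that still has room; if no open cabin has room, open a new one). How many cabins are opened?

  19 → cabin 1 (new)  [load 19/28]
  14 → cabin 2 (new)  [load 14/28]
  16 → cabin 3 (new)  [load 16/28]
  26 → cabin 4 (new)  [load 26/28]
  7 → cabin 1  [load 26/28]
  5 → cabin 2  [load 19/28]
  12 → cabin 3  [load 28/28]
  7 → cabin 2  [load 26/28]
  9 → cabin 5 (new)  [load 9/28]
  19 → cabin 5  [load 28/28]
  19 → cabin 6 (new)  [load 19/28]
6 cabins opened.

6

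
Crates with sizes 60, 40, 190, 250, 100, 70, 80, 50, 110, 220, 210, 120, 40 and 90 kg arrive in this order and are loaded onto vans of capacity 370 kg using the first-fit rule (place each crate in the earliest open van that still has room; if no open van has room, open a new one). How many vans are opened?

  60 → van 1 (new)  [load 60/370]
  40 → van 1  [load 100/370]
  190 → van 1  [load 290/370]
  250 → van 2 (new)  [load 250/370]
  100 → van 2  [load 350/370]
  70 → van 1  [load 360/370]
  80 → van 3 (new)  [load 80/370]
  50 → van 3  [load 130/370]
  110 → van 3  [load 240/370]
  220 → van 4 (new)  [load 220/370]
  210 → van 5 (new)  [load 210/370]
  120 → van 3  [load 360/370]
  40 → van 4  [load 260/370]
  90 → van 4  [load 350/370]
5 vans opened.

5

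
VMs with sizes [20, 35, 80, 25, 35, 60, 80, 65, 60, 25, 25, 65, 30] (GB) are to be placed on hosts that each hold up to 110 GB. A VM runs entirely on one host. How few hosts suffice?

6

Total = 80 + 80 + 65 + 65 + 60 + 60 + 35 + 35 + 30 + 25 + 25 + 25 + 20 = 605 GB.
Lower bound: ⌈605/110⌉ = 6 hosts.
A packing using 6 hosts:
  host 1: 80 + 30 = 110
  host 2: 80 + 25 = 105
  host 3: 65 + 35 = 100
  host 4: 65 + 35 = 100
  host 5: 60 + 25 + 25 = 110
  host 6: 60 + 20 = 80
This matches the lower bound, so 6 is optimal.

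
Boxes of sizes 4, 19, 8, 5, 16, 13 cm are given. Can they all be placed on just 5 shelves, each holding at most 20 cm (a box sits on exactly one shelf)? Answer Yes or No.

A valid assignment using 4 shelves:
  shelf 1: 19 = 19
  shelf 2: 16 + 4 = 20
  shelf 3: 13 + 5 = 18
  shelf 4: 8 = 8
That uses only 4 ≤ 5, so 5 shelves are enough.

Yes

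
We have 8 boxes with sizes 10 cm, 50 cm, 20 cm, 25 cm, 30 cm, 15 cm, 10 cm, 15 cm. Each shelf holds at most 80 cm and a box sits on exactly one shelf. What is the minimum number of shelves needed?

Total = 50 + 30 + 25 + 20 + 15 + 15 + 10 + 10 = 175 cm.
Lower bound: ⌈175/80⌉ = 3 shelves.
A packing using 3 shelves:
  shelf 1: 50 + 30 = 80
  shelf 2: 25 + 20 + 15 + 15 = 75
  shelf 3: 10 + 10 = 20
This matches the lower bound, so 3 is optimal.

3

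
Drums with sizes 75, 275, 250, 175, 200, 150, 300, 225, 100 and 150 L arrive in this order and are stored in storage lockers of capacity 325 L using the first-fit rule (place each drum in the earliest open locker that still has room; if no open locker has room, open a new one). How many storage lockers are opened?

  75 → locker 1 (new)  [load 75/325]
  275 → locker 2 (new)  [load 275/325]
  250 → locker 1  [load 325/325]
  175 → locker 3 (new)  [load 175/325]
  200 → locker 4 (new)  [load 200/325]
  150 → locker 3  [load 325/325]
  300 → locker 5 (new)  [load 300/325]
  225 → locker 6 (new)  [load 225/325]
  100 → locker 4  [load 300/325]
  150 → locker 7 (new)  [load 150/325]
7 storage lockers opened.

7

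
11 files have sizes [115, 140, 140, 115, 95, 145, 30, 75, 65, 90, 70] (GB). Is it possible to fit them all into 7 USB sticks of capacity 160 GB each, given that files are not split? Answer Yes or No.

Total = 1080 GB; ⌈1080/160⌉ = 7.
The bound of 7 does not rule out 7, but exhaustive search shows no assignment into 7 USB sticks of capacity 160 GB exists — the minimum is 8.

No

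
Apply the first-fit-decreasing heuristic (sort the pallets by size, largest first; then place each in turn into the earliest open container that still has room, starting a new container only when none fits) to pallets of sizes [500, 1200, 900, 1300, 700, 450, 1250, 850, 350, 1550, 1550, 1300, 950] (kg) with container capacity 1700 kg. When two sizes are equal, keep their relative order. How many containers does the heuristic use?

Sorted descending: 1550, 1550, 1300, 1300, 1250, 1200, 950, 900, 850, 700, 500, 450, 350.
  1550 → container 1 (new)  [load 1550/1700]
  1550 → container 2 (new)  [load 1550/1700]
  1300 → container 3 (new)  [load 1300/1700]
  1300 → container 4 (new)  [load 1300/1700]
  1250 → container 5 (new)  [load 1250/1700]
  1200 → container 6 (new)  [load 1200/1700]
  950 → container 7 (new)  [load 950/1700]
  900 → container 8 (new)  [load 900/1700]
  850 → container 9 (new)  [load 850/1700]
  700 → container 7  [load 1650/1700]
  500 → container 6  [load 1700/1700]
  450 → container 5  [load 1700/1700]
  350 → container 3  [load 1650/1700]
9 containers opened.

9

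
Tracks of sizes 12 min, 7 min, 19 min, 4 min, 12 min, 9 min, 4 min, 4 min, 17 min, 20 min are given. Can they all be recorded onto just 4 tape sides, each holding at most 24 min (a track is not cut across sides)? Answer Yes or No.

No

Total = 108 min; ⌈108/24⌉ = 5.
At least 5 tape sides are required, but only 4 are allowed.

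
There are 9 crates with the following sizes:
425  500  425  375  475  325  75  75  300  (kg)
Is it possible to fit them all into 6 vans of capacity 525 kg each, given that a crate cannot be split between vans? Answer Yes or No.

Total = 2975 kg; ⌈2975/525⌉ = 6.
7 crates each exceed half the capacity and cannot share a van, forcing at least 7 vans.
At least 7 vans are required, but only 6 are allowed.

No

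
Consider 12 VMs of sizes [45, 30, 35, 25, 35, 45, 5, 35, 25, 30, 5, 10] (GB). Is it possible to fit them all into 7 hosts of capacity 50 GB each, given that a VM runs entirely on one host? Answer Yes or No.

Total = 325 GB; ⌈325/50⌉ = 7.
The bound of 7 does not rule out 7, but exhaustive search shows no assignment into 7 hosts of capacity 50 GB exists — the minimum is 8.

No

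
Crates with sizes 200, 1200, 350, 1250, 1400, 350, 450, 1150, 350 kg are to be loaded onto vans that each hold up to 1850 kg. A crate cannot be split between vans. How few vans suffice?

Total = 1400 + 1250 + 1200 + 1150 + 450 + 350 + 350 + 350 + 200 = 6700 kg.
Lower bound: ⌈6700/1850⌉ = 4 vans.
A packing using 4 vans:
  van 1: 1400 + 450 = 1850
  van 2: 1250 + 350 + 200 = 1800
  van 3: 1200 + 350 = 1550
  van 4: 1150 + 350 = 1500
This matches the lower bound, so 4 is optimal.

4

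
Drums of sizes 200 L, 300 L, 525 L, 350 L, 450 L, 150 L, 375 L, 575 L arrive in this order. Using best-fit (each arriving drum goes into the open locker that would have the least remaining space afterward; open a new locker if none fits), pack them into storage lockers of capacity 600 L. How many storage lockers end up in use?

6

  200 → locker 1 (new)  [load 200/600]
  300 → locker 1  [load 500/600]
  525 → locker 2 (new)  [load 525/600]
  350 → locker 3 (new)  [load 350/600]
  450 → locker 4 (new)  [load 450/600]
  150 → locker 4  [load 600/600]
  375 → locker 5 (new)  [load 375/600]
  575 → locker 6 (new)  [load 575/600]
6 storage lockers opened.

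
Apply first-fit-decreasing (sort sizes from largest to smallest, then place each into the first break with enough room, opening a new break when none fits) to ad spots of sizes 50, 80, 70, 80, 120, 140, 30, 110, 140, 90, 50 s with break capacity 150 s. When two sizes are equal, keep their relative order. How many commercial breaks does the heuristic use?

Sorted descending: 140, 140, 120, 110, 90, 80, 80, 70, 50, 50, 30.
  140 → break 1 (new)  [load 140/150]
  140 → break 2 (new)  [load 140/150]
  120 → break 3 (new)  [load 120/150]
  110 → break 4 (new)  [load 110/150]
  90 → break 5 (new)  [load 90/150]
  80 → break 6 (new)  [load 80/150]
  80 → break 7 (new)  [load 80/150]
  70 → break 6  [load 150/150]
  50 → break 5  [load 140/150]
  50 → break 7  [load 130/150]
  30 → break 3  [load 150/150]
7 commercial breaks opened.

7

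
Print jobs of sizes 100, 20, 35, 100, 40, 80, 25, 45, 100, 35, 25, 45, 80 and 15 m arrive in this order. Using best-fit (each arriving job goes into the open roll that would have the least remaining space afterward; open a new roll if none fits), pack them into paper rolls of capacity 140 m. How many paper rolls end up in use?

6

  100 → roll 1 (new)  [load 100/140]
  20 → roll 1  [load 120/140]
  35 → roll 2 (new)  [load 35/140]
  100 → roll 2  [load 135/140]
  40 → roll 3 (new)  [load 40/140]
  80 → roll 3  [load 120/140]
  25 → roll 4 (new)  [load 25/140]
  45 → roll 4  [load 70/140]
  100 → roll 5 (new)  [load 100/140]
  35 → roll 5  [load 135/140]
  25 → roll 4  [load 95/140]
  45 → roll 4  [load 140/140]
  80 → roll 6 (new)  [load 80/140]
  15 → roll 1  [load 135/140]
6 paper rolls opened.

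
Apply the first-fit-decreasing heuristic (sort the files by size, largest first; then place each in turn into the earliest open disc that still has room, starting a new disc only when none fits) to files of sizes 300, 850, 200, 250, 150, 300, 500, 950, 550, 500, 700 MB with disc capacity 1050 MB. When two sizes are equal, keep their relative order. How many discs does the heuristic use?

Sorted descending: 950, 850, 700, 550, 500, 500, 300, 300, 250, 200, 150.
  950 → disc 1 (new)  [load 950/1050]
  850 → disc 2 (new)  [load 850/1050]
  700 → disc 3 (new)  [load 700/1050]
  550 → disc 4 (new)  [load 550/1050]
  500 → disc 4  [load 1050/1050]
  500 → disc 5 (new)  [load 500/1050]
  300 → disc 3  [load 1000/1050]
  300 → disc 5  [load 800/1050]
  250 → disc 5  [load 1050/1050]
  200 → disc 2  [load 1050/1050]
  150 → disc 6 (new)  [load 150/1050]
6 discs opened.

6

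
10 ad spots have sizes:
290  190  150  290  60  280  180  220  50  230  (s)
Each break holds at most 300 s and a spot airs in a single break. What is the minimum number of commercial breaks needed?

8

Total = 290 + 290 + 280 + 230 + 220 + 190 + 180 + 150 + 60 + 50 = 1940 s.
Lower bound: ⌈1940/300⌉ = 7 commercial breaks.
A packing using 8 commercial breaks:
  break 1: 290 = 290
  break 2: 290 = 290
  break 3: 280 = 280
  break 4: 230 + 60 = 290
  break 5: 220 + 50 = 270
  break 6: 190 = 190
  break 7: 180 = 180
  break 8: 150 = 150
No arrangement into 7 commercial breaks stays within capacity, so 8 is optimal.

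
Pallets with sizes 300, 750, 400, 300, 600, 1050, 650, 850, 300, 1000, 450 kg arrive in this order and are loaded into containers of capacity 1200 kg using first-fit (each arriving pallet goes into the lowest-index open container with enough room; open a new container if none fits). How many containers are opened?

7

  300 → container 1 (new)  [load 300/1200]
  750 → container 1  [load 1050/1200]
  400 → container 2 (new)  [load 400/1200]
  300 → container 2  [load 700/1200]
  600 → container 3 (new)  [load 600/1200]
  1050 → container 4 (new)  [load 1050/1200]
  650 → container 5 (new)  [load 650/1200]
  850 → container 6 (new)  [load 850/1200]
  300 → container 2  [load 1000/1200]
  1000 → container 7 (new)  [load 1000/1200]
  450 → container 3  [load 1050/1200]
7 containers opened.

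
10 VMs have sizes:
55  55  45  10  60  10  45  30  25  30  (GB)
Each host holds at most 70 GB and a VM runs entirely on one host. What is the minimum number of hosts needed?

6

Total = 60 + 55 + 55 + 45 + 45 + 30 + 30 + 25 + 10 + 10 = 365 GB.
Lower bound: ⌈365/70⌉ = 6 hosts.
A packing using 6 hosts:
  host 1: 60 + 10 = 70
  host 2: 55 + 10 = 65
  host 3: 55 = 55
  host 4: 45 + 25 = 70
  host 5: 45 = 45
  host 6: 30 + 30 = 60
This matches the lower bound, so 6 is optimal.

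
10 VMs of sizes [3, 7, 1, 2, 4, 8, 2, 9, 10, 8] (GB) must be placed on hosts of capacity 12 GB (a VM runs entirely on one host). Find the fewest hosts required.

Total = 10 + 9 + 8 + 8 + 7 + 4 + 3 + 2 + 2 + 1 = 54 GB.
Lower bound: ⌈54/12⌉ = 5 hosts.
A packing using 5 hosts:
  host 1: 10 + 2 = 12
  host 2: 9 + 3 = 12
  host 3: 8 + 4 = 12
  host 4: 8 + 2 + 1 = 11
  host 5: 7 = 7
This matches the lower bound, so 5 is optimal.

5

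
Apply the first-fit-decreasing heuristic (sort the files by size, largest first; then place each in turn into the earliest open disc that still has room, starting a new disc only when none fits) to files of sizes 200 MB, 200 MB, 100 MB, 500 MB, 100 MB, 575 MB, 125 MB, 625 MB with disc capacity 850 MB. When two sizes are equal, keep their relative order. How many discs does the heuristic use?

3

Sorted descending: 625, 575, 500, 200, 200, 125, 100, 100.
  625 → disc 1 (new)  [load 625/850]
  575 → disc 2 (new)  [load 575/850]
  500 → disc 3 (new)  [load 500/850]
  200 → disc 1  [load 825/850]
  200 → disc 2  [load 775/850]
  125 → disc 3  [load 625/850]
  100 → disc 3  [load 725/850]
  100 → disc 3  [load 825/850]
3 discs opened.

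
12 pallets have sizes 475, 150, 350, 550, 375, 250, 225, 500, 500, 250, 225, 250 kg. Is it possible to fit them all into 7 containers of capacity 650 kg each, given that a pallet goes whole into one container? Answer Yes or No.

No

Total = 4100 kg; ⌈4100/650⌉ = 7.
The bound of 7 does not rule out 7, but exhaustive search shows no assignment into 7 containers of capacity 650 kg exists — the minimum is 8.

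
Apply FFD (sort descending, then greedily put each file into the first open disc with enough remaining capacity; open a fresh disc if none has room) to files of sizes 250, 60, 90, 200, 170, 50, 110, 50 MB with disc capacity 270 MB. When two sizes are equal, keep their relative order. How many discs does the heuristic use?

4

Sorted descending: 250, 200, 170, 110, 90, 60, 50, 50.
  250 → disc 1 (new)  [load 250/270]
  200 → disc 2 (new)  [load 200/270]
  170 → disc 3 (new)  [load 170/270]
  110 → disc 4 (new)  [load 110/270]
  90 → disc 3  [load 260/270]
  60 → disc 2  [load 260/270]
  50 → disc 4  [load 160/270]
  50 → disc 4  [load 210/270]
4 discs opened.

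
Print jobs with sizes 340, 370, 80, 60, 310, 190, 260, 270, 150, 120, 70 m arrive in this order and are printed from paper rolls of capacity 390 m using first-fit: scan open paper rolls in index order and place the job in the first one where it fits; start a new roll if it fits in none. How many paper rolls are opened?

7

  340 → roll 1 (new)  [load 340/390]
  370 → roll 2 (new)  [load 370/390]
  80 → roll 3 (new)  [load 80/390]
  60 → roll 3  [load 140/390]
  310 → roll 4 (new)  [load 310/390]
  190 → roll 3  [load 330/390]
  260 → roll 5 (new)  [load 260/390]
  270 → roll 6 (new)  [load 270/390]
  150 → roll 7 (new)  [load 150/390]
  120 → roll 5  [load 380/390]
  70 → roll 4  [load 380/390]
7 paper rolls opened.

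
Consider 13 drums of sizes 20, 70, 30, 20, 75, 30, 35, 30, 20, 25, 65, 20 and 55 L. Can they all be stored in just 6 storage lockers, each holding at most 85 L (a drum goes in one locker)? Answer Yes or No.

No

Total = 495 L; ⌈495/85⌉ = 6.
The bound of 6 does not rule out 6, but exhaustive search shows no assignment into 6 storage lockers of capacity 85 L exists — the minimum is 7.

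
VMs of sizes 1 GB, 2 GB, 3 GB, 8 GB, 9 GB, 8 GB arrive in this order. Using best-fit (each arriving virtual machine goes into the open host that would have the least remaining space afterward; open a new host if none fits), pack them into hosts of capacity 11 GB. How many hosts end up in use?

  1 → host 1 (new)  [load 1/11]
  2 → host 1  [load 3/11]
  3 → host 1  [load 6/11]
  8 → host 2 (new)  [load 8/11]
  9 → host 3 (new)  [load 9/11]
  8 → host 4 (new)  [load 8/11]
4 hosts opened.

4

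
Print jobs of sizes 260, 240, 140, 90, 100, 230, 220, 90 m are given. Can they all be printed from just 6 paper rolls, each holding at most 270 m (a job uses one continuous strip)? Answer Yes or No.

A valid assignment using 6 paper rolls:
  roll 1: 260 = 260
  roll 2: 240 = 240
  roll 3: 230 = 230
  roll 4: 220 = 220
  roll 5: 140 + 100 = 240
  roll 6: 90 + 90 = 180
Every load is within 270 m, so 6 paper rolls suffice.

Yes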